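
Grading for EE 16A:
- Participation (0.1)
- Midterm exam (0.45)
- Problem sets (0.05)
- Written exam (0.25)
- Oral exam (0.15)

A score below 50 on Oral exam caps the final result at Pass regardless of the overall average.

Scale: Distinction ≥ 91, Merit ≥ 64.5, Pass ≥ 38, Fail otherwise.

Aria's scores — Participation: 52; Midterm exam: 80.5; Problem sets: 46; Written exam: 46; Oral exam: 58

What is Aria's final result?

Oral exam score 58 ≥ 50: minimum met.
Weighted total:
  Participation 52 × 0.1 = 5.2
  Midterm exam 80.5 × 0.45 = 36.225
  Problem sets 46 × 0.05 = 2.3
  Written exam 46 × 0.25 = 11.5
  Oral exam 58 × 0.15 = 8.7
Sum = 63.925
63.925 is ≥ 38 and < 64.5 → Pass

Pass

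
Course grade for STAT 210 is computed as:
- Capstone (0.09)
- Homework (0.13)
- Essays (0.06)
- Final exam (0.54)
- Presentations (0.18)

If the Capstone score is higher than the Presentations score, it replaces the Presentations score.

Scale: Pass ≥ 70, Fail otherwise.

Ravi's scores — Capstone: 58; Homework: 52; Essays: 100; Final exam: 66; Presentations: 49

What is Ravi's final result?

Capstone (58) > Presentations (49), so Presentations counts as 58.
Weighted total:
  Capstone 58 × 0.09 = 5.22
  Homework 52 × 0.13 = 6.76
  Essays 100 × 0.06 = 6
  Final exam 66 × 0.54 = 35.64
  Presentations 58 × 0.18 = 10.44
Sum = 64.06
64.06 < 70 → Fail

Fail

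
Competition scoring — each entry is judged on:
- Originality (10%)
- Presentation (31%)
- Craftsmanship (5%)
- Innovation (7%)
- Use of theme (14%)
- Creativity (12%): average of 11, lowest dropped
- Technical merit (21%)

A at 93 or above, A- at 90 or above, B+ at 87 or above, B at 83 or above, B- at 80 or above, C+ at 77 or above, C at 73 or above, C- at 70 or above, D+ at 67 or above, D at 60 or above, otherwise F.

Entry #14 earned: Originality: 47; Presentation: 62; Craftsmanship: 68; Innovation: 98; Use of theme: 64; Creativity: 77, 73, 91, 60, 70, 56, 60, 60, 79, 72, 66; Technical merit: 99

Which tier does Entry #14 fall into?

C-

Creativity: drop 56 → average of remaining 10 = 708/10 = 70.8
Weighted total:
  Originality 47 × 0.1 = 4.7
  Presentation 62 × 0.31 = 19.22
  Craftsmanship 68 × 0.05 = 3.4
  Innovation 98 × 0.07 = 6.86
  Use of theme 64 × 0.14 = 8.96
  Creativity 70.8 × 0.12 = 8.496
  Technical merit 99 × 0.21 = 20.79
Sum = 72.426
72.426 is ≥ 70 and < 73 → C-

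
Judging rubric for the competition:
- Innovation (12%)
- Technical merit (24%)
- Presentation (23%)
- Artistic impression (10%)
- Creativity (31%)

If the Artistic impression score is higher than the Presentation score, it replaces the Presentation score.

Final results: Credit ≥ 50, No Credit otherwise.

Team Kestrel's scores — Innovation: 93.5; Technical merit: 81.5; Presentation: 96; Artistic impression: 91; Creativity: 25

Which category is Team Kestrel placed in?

Credit

Artistic impression (91) ≤ Presentation (96), so Presentation stays at 96.
Weighted total:
  Innovation 93.5 × 0.12 = 11.22
  Technical merit 81.5 × 0.24 = 19.56
  Presentation 96 × 0.23 = 22.08
  Artistic impression 91 × 0.1 = 9.1
  Creativity 25 × 0.31 = 7.75
Sum = 69.71
69.71 ≥ 50 → Credit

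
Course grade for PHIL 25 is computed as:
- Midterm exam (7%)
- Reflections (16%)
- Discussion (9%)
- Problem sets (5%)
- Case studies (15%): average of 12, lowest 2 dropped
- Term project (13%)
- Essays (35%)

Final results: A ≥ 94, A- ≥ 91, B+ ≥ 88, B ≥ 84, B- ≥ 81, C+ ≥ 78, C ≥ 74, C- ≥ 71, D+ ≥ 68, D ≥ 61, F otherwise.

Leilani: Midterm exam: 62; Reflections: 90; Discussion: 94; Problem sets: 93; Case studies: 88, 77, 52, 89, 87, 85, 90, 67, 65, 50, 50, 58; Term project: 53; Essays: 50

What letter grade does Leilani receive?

D

Case studies: drop 50, 50 → average of remaining 10 = 758/10 = 75.8
Weighted total:
  Midterm exam 62 × 0.07 = 4.34
  Reflections 90 × 0.16 = 14.4
  Discussion 94 × 0.09 = 8.46
  Problem sets 93 × 0.05 = 4.65
  Case studies 75.8 × 0.15 = 11.37
  Term project 53 × 0.13 = 6.89
  Essays 50 × 0.35 = 17.5
Sum = 67.61
67.61 is ≥ 61 and < 68 → D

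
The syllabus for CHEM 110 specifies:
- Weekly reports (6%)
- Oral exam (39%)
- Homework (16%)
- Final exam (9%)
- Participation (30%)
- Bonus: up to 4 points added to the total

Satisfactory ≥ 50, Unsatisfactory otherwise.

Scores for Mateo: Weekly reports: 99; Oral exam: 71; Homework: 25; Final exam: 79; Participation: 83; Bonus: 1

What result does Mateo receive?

Satisfactory

Weighted total:
  Weekly reports 99 × 0.06 = 5.94
  Oral exam 71 × 0.39 = 27.69
  Homework 25 × 0.16 = 4
  Final exam 79 × 0.09 = 7.11
  Participation 83 × 0.3 = 24.9
Sum = 69.64
Bonus: 69.64 + 1 = 70.64
70.64 ≥ 50 → Satisfactory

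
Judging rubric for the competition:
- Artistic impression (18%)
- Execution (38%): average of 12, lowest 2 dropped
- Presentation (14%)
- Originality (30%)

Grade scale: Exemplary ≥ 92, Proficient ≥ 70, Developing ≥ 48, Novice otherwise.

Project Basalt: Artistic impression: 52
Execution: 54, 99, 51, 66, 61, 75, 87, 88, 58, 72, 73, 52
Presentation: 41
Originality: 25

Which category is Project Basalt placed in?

Execution: drop 51, 52 → average of remaining 10 = 733/10 = 73.3
Weighted total:
  Artistic impression 52 × 0.18 = 9.36
  Execution 73.3 × 0.38 = 27.854
  Presentation 41 × 0.14 = 5.74
  Originality 25 × 0.3 = 7.5
Sum = 50.454
50.454 is ≥ 48 and < 70 → Developing

Developing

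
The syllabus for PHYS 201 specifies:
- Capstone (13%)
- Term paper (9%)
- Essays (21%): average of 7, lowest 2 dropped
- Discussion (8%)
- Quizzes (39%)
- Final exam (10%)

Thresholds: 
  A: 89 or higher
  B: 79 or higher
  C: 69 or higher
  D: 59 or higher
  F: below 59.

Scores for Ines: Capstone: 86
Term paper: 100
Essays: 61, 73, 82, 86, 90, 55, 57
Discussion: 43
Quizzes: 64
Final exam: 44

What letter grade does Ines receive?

Essays: drop 55, 57 → average of remaining 5 = 392/5 = 78.4
Weighted total:
  Capstone 86 × 0.13 = 11.18
  Term paper 100 × 0.09 = 9
  Essays 78.4 × 0.21 = 16.464
  Discussion 43 × 0.08 = 3.44
  Quizzes 64 × 0.39 = 24.96
  Final exam 44 × 0.1 = 4.4
Sum = 69.444
69.444 is ≥ 69 and < 79 → C

C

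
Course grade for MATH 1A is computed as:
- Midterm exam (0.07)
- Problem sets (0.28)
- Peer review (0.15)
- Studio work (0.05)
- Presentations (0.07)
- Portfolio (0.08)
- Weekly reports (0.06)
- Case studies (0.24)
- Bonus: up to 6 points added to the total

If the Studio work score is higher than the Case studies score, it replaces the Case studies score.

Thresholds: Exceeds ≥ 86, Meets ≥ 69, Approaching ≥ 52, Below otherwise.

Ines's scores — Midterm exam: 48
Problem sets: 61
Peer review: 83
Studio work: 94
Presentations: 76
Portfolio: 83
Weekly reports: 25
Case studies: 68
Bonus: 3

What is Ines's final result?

Meets

Studio work (94) > Case studies (68), so Case studies counts as 94.
Weighted total:
  Midterm exam 48 × 0.07 = 3.36
  Problem sets 61 × 0.28 = 17.08
  Peer review 83 × 0.15 = 12.45
  Studio work 94 × 0.05 = 4.7
  Presentations 76 × 0.07 = 5.32
  Portfolio 83 × 0.08 = 6.64
  Weekly reports 25 × 0.06 = 1.5
  Case studies 94 × 0.24 = 22.56
Sum = 73.61
Bonus: 73.61 + 3 = 76.61
76.61 is ≥ 69 and < 86 → Meets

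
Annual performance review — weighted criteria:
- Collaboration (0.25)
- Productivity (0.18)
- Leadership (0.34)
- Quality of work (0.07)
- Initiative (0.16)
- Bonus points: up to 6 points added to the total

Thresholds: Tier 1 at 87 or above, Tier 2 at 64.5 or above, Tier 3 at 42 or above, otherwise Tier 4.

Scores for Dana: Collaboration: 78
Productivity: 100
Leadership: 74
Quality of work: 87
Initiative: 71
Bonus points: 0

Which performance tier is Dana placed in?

Tier 2

Weighted total:
  Collaboration 78 × 0.25 = 19.5
  Productivity 100 × 0.18 = 18
  Leadership 74 × 0.34 = 25.16
  Quality of work 87 × 0.07 = 6.09
  Initiative 71 × 0.16 = 11.36
Sum = 80.11
Bonus points: 80.11 + 0 = 80.11
80.11 is ≥ 64.5 and < 87 → Tier 2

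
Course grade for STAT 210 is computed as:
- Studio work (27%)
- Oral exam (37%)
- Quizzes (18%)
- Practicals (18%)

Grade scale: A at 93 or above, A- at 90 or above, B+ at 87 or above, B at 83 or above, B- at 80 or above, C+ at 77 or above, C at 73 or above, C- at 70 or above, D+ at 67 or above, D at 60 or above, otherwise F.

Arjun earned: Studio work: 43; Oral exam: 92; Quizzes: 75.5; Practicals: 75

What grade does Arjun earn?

Weighted total:
  Studio work 43 × 0.27 = 11.61
  Oral exam 92 × 0.37 = 34.04
  Quizzes 75.5 × 0.18 = 13.59
  Practicals 75 × 0.18 = 13.5
Sum = 72.74
72.74 is ≥ 70 and < 73 → C-

C-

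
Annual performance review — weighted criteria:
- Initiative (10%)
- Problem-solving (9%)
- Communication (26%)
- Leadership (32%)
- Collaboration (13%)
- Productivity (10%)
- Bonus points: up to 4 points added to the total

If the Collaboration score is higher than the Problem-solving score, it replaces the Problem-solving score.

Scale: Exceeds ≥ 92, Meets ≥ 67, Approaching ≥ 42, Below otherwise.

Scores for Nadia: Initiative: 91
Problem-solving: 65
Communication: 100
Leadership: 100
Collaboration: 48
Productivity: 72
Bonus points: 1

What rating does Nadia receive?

Meets

Collaboration (48) ≤ Problem-solving (65), so Problem-solving stays at 65.
Weighted total:
  Initiative 91 × 0.1 = 9.1
  Problem-solving 65 × 0.09 = 5.85
  Communication 100 × 0.26 = 26
  Leadership 100 × 0.32 = 32
  Collaboration 48 × 0.13 = 6.24
  Productivity 72 × 0.1 = 7.2
Sum = 86.39
Bonus points: 86.39 + 1 = 87.39
87.39 is ≥ 67 and < 92 → Meets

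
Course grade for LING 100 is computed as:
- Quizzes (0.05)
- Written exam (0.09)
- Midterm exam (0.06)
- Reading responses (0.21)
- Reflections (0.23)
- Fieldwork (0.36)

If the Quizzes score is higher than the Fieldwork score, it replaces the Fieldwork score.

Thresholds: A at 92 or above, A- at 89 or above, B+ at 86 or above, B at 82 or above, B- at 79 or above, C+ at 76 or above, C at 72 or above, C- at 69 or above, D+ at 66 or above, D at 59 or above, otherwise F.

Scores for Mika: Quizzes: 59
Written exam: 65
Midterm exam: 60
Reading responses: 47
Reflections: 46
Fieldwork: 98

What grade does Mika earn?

Quizzes (59) ≤ Fieldwork (98), so Fieldwork stays at 98.
Weighted total:
  Quizzes 59 × 0.05 = 2.95
  Written exam 65 × 0.09 = 5.85
  Midterm exam 60 × 0.06 = 3.6
  Reading responses 47 × 0.21 = 9.87
  Reflections 46 × 0.23 = 10.58
  Fieldwork 98 × 0.36 = 35.28
Sum = 68.13
68.13 is ≥ 66 and < 69 → D+

D+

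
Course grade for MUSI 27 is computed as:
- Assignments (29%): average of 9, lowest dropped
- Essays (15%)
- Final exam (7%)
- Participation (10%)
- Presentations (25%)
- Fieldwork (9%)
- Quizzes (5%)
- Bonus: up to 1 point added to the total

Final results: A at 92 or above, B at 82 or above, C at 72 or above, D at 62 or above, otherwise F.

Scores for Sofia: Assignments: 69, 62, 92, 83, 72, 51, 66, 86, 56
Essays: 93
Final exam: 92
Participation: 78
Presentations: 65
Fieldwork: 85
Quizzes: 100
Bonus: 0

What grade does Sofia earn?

Assignments: drop 51 → average of remaining 8 = 586/8 = 73.25
Weighted total:
  Assignments 73.25 × 0.29 = 21.2425
  Essays 93 × 0.15 = 13.95
  Final exam 92 × 0.07 = 6.44
  Participation 78 × 0.1 = 7.8
  Presentations 65 × 0.25 = 16.25
  Fieldwork 85 × 0.09 = 7.65
  Quizzes 100 × 0.05 = 5
Sum = 78.3325
Bonus: 78.3325 + 0 = 78.3325
78.3325 is ≥ 72 and < 82 → C

C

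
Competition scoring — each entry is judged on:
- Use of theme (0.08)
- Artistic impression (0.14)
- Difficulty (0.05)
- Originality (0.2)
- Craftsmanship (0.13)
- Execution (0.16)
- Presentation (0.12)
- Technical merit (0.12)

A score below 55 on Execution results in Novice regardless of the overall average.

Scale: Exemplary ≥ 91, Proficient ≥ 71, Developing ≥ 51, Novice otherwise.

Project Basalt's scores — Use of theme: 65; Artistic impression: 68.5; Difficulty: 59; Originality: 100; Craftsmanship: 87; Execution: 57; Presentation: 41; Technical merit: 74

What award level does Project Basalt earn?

Proficient

Execution score 57 ≥ 55: minimum met.
Weighted total:
  Use of theme 65 × 0.08 = 5.2
  Artistic impression 68.5 × 0.14 = 9.59
  Difficulty 59 × 0.05 = 2.95
  Originality 100 × 0.2 = 20
  Craftsmanship 87 × 0.13 = 11.31
  Execution 57 × 0.16 = 9.12
  Presentation 41 × 0.12 = 4.92
  Technical merit 74 × 0.12 = 8.88
Sum = 71.97
71.97 is ≥ 71 and < 91 → Proficient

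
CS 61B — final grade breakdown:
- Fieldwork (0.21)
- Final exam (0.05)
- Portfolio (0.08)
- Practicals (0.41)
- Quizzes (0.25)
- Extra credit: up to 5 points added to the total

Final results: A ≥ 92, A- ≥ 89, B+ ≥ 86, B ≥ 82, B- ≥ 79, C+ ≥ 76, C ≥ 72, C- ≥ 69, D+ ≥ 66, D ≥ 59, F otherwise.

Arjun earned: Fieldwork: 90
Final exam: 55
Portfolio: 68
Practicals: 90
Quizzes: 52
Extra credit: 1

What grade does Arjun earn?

Weighted total:
  Fieldwork 90 × 0.21 = 18.9
  Final exam 55 × 0.05 = 2.75
  Portfolio 68 × 0.08 = 5.44
  Practicals 90 × 0.41 = 36.9
  Quizzes 52 × 0.25 = 13
Sum = 76.99
Extra credit: 76.99 + 1 = 77.99
77.99 is ≥ 76 and < 79 → C+

C+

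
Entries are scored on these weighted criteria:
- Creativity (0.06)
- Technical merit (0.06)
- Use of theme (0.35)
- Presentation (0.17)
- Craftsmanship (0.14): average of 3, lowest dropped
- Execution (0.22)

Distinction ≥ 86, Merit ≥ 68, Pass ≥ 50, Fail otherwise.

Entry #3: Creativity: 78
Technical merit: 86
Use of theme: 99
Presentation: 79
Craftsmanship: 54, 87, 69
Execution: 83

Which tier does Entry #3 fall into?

Distinction

Craftsmanship: drop 54 → average of remaining 2 = 156/2 = 78
Weighted total:
  Creativity 78 × 0.06 = 4.68
  Technical merit 86 × 0.06 = 5.16
  Use of theme 99 × 0.35 = 34.65
  Presentation 79 × 0.17 = 13.43
  Craftsmanship 78 × 0.14 = 10.92
  Execution 83 × 0.22 = 18.26
Sum = 87.1
87.1 ≥ 86 → Distinction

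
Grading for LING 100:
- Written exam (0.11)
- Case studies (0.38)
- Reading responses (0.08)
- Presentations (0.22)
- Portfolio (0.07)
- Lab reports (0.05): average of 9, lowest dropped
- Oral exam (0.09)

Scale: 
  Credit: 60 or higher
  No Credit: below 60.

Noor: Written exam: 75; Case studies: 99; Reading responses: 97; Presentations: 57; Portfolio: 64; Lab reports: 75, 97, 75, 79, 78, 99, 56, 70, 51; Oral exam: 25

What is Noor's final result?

Lab reports: drop 51 → average of remaining 8 = 629/8 = 78.625
Weighted total:
  Written exam 75 × 0.11 = 8.25
  Case studies 99 × 0.38 = 37.62
  Reading responses 97 × 0.08 = 7.76
  Presentations 57 × 0.22 = 12.54
  Portfolio 64 × 0.07 = 4.48
  Lab reports 78.625 × 0.05 = 3.93125
  Oral exam 25 × 0.09 = 2.25
Sum = 76.83125
76.83125 ≥ 60 → Credit

Credit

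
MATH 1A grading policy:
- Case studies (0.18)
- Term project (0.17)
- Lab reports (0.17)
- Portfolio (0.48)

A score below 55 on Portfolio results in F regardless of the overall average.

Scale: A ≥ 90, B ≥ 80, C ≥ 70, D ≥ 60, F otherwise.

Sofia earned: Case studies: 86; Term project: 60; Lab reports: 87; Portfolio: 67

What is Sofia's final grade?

C

Portfolio score 67 ≥ 55: minimum met.
Weighted total:
  Case studies 86 × 0.18 = 15.48
  Term project 60 × 0.17 = 10.2
  Lab reports 87 × 0.17 = 14.79
  Portfolio 67 × 0.48 = 32.16
Sum = 72.63
72.63 is ≥ 70 and < 80 → C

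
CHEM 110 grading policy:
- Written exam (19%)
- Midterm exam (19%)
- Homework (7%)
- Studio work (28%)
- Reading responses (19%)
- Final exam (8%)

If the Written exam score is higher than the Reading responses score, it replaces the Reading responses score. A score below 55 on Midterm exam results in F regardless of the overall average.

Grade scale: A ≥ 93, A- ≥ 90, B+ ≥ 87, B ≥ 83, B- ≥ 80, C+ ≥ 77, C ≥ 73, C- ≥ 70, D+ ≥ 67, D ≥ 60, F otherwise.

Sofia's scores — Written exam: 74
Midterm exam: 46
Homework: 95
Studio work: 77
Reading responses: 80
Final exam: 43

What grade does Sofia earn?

Written exam (74) ≤ Reading responses (80), so Reading responses stays at 80.
Midterm exam score 46 < 55: minimum not met.
Weighted total:
  Written exam 74 × 0.19 = 14.06
  Midterm exam 46 × 0.19 = 8.74
  Homework 95 × 0.07 = 6.65
  Studio work 77 × 0.28 = 21.56
  Reading responses 80 × 0.19 = 15.2
  Final exam 43 × 0.08 = 3.44
Sum = 69.65
Because the Midterm exam minimum was not met, the result is F.

F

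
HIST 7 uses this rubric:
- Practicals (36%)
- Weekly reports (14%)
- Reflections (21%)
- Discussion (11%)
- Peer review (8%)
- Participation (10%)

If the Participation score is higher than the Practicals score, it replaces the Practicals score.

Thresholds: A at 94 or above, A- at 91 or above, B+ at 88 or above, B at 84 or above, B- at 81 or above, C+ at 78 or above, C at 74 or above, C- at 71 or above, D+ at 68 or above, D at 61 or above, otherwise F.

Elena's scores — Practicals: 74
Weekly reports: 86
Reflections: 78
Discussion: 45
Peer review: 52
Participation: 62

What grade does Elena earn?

Participation (62) ≤ Practicals (74), so Practicals stays at 74.
Weighted total:
  Practicals 74 × 0.36 = 26.64
  Weekly reports 86 × 0.14 = 12.04
  Reflections 78 × 0.21 = 16.38
  Discussion 45 × 0.11 = 4.95
  Peer review 52 × 0.08 = 4.16
  Participation 62 × 0.1 = 6.2
Sum = 70.37
70.37 is ≥ 68 and < 71 → D+

D+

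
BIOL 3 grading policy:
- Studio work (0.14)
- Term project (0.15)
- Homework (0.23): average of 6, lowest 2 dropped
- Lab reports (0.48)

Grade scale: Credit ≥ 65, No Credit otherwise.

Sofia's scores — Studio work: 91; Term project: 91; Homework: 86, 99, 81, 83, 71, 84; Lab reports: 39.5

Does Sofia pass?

Homework: drop 71, 81 → average of remaining 4 = 352/4 = 88
Weighted total:
  Studio work 91 × 0.14 = 12.74
  Term project 91 × 0.15 = 13.65
  Homework 88 × 0.23 = 20.24
  Lab reports 39.5 × 0.48 = 18.96
Sum = 65.59
65.59 ≥ 65 → Credit

Credit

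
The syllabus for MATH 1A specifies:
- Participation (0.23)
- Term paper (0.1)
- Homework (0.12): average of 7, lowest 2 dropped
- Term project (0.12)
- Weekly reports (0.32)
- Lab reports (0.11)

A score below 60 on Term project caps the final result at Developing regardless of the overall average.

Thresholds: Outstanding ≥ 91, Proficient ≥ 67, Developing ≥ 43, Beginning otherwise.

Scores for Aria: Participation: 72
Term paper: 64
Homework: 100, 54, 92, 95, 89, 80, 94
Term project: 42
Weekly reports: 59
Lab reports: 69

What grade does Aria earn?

Homework: drop 54, 80 → average of remaining 5 = 470/5 = 94
Term project score 42 < 60: minimum not met.
Weighted total:
  Participation 72 × 0.23 = 16.56
  Term paper 64 × 0.1 = 6.4
  Homework 94 × 0.12 = 11.28
  Term project 42 × 0.12 = 5.04
  Weekly reports 59 × 0.32 = 18.88
  Lab reports 69 × 0.11 = 7.59
Sum = 65.75
65.75 would be Developing; cap at Developing applies → Developing.

Developing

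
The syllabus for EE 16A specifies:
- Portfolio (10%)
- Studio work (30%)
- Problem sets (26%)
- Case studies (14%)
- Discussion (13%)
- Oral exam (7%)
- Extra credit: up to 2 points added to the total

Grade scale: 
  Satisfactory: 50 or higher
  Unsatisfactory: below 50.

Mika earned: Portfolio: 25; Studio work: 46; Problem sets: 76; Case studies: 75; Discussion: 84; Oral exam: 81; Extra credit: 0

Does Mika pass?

Satisfactory

Weighted total:
  Portfolio 25 × 0.1 = 2.5
  Studio work 46 × 0.3 = 13.8
  Problem sets 76 × 0.26 = 19.76
  Case studies 75 × 0.14 = 10.5
  Discussion 84 × 0.13 = 10.92
  Oral exam 81 × 0.07 = 5.67
Sum = 63.15
Extra credit: 63.15 + 0 = 63.15
63.15 ≥ 50 → Satisfactory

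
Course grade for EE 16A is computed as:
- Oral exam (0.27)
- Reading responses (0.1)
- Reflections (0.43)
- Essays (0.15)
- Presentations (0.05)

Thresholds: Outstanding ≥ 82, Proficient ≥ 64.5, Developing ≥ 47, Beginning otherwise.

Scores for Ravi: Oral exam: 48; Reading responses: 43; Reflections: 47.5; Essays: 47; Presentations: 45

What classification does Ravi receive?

Weighted total:
  Oral exam 48 × 0.27 = 12.96
  Reading responses 43 × 0.1 = 4.3
  Reflections 47.5 × 0.43 = 20.425
  Essays 47 × 0.15 = 7.05
  Presentations 45 × 0.05 = 2.25
Sum = 46.985
46.985 < 47 → Beginning

Beginning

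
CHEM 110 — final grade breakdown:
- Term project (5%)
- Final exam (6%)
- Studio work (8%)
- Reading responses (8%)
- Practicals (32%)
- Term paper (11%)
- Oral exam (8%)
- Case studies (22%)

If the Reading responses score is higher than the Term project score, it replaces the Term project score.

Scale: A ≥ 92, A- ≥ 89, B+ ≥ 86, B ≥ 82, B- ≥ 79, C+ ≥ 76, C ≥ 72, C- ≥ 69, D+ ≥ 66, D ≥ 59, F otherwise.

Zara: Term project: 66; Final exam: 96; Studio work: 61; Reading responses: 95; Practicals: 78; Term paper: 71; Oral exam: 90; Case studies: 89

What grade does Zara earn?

Reading responses (95) > Term project (66), so Term project counts as 95.
Weighted total:
  Term project 95 × 0.05 = 4.75
  Final exam 96 × 0.06 = 5.76
  Studio work 61 × 0.08 = 4.88
  Reading responses 95 × 0.08 = 7.6
  Practicals 78 × 0.32 = 24.96
  Term paper 71 × 0.11 = 7.81
  Oral exam 90 × 0.08 = 7.2
  Case studies 89 × 0.22 = 19.58
Sum = 82.54
82.54 is ≥ 82 and < 86 → B

B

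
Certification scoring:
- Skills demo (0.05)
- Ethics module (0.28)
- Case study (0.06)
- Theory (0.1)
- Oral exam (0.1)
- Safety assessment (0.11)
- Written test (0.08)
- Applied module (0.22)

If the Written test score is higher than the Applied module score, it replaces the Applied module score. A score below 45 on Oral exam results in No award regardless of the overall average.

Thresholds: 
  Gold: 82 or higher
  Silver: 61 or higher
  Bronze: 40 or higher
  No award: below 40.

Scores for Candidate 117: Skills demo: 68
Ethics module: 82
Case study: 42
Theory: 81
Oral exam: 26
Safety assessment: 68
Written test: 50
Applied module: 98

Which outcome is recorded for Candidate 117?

Written test (50) ≤ Applied module (98), so Applied module stays at 98.
Oral exam score 26 < 45: minimum not met.
Weighted total:
  Skills demo 68 × 0.05 = 3.4
  Ethics module 82 × 0.28 = 22.96
  Case study 42 × 0.06 = 2.52
  Theory 81 × 0.1 = 8.1
  Oral exam 26 × 0.1 = 2.6
  Safety assessment 68 × 0.11 = 7.48
  Written test 50 × 0.08 = 4
  Applied module 98 × 0.22 = 21.56
Sum = 72.62
Because the Oral exam minimum was not met, the result is No award.

No award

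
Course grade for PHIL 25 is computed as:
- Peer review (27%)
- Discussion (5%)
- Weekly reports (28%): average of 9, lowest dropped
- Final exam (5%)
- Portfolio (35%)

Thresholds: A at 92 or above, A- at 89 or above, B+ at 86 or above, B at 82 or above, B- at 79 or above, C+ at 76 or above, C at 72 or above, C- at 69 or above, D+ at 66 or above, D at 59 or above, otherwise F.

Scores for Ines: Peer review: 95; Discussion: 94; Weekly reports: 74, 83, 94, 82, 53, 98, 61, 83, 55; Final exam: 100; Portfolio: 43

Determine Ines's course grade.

Weekly reports: drop 53 → average of remaining 8 = 630/8 = 78.75
Weighted total:
  Peer review 95 × 0.27 = 25.65
  Discussion 94 × 0.05 = 4.7
  Weekly reports 78.75 × 0.28 = 22.05
  Final exam 100 × 0.05 = 5
  Portfolio 43 × 0.35 = 15.05
Sum = 72.45
72.45 is ≥ 72 and < 76 → C

C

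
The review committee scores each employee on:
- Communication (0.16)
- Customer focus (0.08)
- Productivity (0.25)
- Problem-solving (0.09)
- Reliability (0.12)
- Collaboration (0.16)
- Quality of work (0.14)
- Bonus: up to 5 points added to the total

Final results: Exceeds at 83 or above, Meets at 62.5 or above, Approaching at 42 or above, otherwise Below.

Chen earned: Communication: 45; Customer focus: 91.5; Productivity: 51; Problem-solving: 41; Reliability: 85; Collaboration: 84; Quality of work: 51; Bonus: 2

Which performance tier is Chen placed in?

Meets

Weighted total:
  Communication 45 × 0.16 = 7.2
  Customer focus 91.5 × 0.08 = 7.32
  Productivity 51 × 0.25 = 12.75
  Problem-solving 41 × 0.09 = 3.69
  Reliability 85 × 0.12 = 10.2
  Collaboration 84 × 0.16 = 13.44
  Quality of work 51 × 0.14 = 7.14
Sum = 61.74
Bonus: 61.74 + 2 = 63.74
63.74 is ≥ 62.5 and < 83 → Meets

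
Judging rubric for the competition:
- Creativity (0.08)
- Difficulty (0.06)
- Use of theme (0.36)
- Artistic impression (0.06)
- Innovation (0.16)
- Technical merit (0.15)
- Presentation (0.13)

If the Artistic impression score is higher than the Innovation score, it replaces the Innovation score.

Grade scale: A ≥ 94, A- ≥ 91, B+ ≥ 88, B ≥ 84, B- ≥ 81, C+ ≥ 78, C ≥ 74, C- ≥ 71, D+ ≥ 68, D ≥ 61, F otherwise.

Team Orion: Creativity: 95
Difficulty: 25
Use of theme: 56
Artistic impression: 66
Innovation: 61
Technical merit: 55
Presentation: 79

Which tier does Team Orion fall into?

Artistic impression (66) > Innovation (61), so Innovation counts as 66.
Weighted total:
  Creativity 95 × 0.08 = 7.6
  Difficulty 25 × 0.06 = 1.5
  Use of theme 56 × 0.36 = 20.16
  Artistic impression 66 × 0.06 = 3.96
  Innovation 66 × 0.16 = 10.56
  Technical merit 55 × 0.15 = 8.25
  Presentation 79 × 0.13 = 10.27
Sum = 62.3
62.3 is ≥ 61 and < 68 → D

D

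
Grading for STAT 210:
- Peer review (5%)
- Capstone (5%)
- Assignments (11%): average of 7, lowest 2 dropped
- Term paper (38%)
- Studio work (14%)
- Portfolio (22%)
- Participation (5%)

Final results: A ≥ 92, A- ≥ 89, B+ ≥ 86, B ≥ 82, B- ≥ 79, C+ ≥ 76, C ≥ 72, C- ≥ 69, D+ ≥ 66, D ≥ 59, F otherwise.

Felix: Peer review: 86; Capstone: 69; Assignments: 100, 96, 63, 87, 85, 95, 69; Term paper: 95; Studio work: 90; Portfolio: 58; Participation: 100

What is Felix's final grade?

B

Assignments: drop 63, 69 → average of remaining 5 = 463/5 = 92.6
Weighted total:
  Peer review 86 × 0.05 = 4.3
  Capstone 69 × 0.05 = 3.45
  Assignments 92.6 × 0.11 = 10.186
  Term paper 95 × 0.38 = 36.1
  Studio work 90 × 0.14 = 12.6
  Portfolio 58 × 0.22 = 12.76
  Participation 100 × 0.05 = 5
Sum = 84.396
84.396 is ≥ 82 and < 86 → B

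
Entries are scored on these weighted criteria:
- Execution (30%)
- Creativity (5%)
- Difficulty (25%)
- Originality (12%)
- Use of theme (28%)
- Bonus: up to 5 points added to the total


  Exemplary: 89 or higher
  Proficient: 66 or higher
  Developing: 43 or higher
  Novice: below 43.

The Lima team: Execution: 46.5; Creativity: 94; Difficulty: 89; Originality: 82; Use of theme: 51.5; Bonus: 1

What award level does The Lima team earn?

Proficient

Weighted total:
  Execution 46.5 × 0.3 = 13.95
  Creativity 94 × 0.05 = 4.7
  Difficulty 89 × 0.25 = 22.25
  Originality 82 × 0.12 = 9.84
  Use of theme 51.5 × 0.28 = 14.42
Sum = 65.16
Bonus: 65.16 + 1 = 66.16
66.16 is ≥ 66 and < 89 → Proficient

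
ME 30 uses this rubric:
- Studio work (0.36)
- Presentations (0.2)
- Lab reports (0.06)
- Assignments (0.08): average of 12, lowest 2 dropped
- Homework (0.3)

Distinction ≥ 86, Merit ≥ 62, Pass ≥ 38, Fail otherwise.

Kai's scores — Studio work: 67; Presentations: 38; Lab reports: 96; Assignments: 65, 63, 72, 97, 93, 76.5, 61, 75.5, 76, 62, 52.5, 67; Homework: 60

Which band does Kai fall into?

Pass

Assignments: drop 52.5, 61 → average of remaining 10 = 747/10 = 74.7
Weighted total:
  Studio work 67 × 0.36 = 24.12
  Presentations 38 × 0.2 = 7.6
  Lab reports 96 × 0.06 = 5.76
  Assignments 74.7 × 0.08 = 5.976
  Homework 60 × 0.3 = 18
Sum = 61.456
61.456 is ≥ 38 and < 62 → Pass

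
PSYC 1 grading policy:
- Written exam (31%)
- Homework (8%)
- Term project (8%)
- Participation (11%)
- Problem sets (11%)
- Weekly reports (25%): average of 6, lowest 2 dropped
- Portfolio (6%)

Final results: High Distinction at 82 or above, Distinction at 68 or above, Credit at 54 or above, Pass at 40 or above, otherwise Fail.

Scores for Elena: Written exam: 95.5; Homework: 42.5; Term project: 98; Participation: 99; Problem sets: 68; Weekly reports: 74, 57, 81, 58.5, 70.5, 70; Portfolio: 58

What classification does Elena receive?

Distinction

Weekly reports: drop 57, 58.5 → average of remaining 4 = 295.5/4 = 73.875
Weighted total:
  Written exam 95.5 × 0.31 = 29.605
  Homework 42.5 × 0.08 = 3.4
  Term project 98 × 0.08 = 7.84
  Participation 99 × 0.11 = 10.89
  Problem sets 68 × 0.11 = 7.48
  Weekly reports 73.875 × 0.25 = 18.46875
  Portfolio 58 × 0.06 = 3.48
Sum = 81.16375
81.16375 is ≥ 68 and < 82 → Distinction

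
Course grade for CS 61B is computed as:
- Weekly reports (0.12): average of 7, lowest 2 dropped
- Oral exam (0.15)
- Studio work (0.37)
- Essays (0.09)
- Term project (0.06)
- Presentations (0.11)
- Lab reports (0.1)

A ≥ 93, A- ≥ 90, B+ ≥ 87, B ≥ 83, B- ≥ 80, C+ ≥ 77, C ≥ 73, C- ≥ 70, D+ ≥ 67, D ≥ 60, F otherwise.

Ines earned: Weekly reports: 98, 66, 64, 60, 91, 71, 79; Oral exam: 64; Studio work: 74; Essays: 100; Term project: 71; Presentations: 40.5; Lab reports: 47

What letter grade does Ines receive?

Weekly reports: drop 60, 64 → average of remaining 5 = 405/5 = 81
Weighted total:
  Weekly reports 81 × 0.12 = 9.72
  Oral exam 64 × 0.15 = 9.6
  Studio work 74 × 0.37 = 27.38
  Essays 100 × 0.09 = 9
  Term project 71 × 0.06 = 4.26
  Presentations 40.5 × 0.11 = 4.455
  Lab reports 47 × 0.1 = 4.7
Sum = 69.115
69.115 is ≥ 67 and < 70 → D+

D+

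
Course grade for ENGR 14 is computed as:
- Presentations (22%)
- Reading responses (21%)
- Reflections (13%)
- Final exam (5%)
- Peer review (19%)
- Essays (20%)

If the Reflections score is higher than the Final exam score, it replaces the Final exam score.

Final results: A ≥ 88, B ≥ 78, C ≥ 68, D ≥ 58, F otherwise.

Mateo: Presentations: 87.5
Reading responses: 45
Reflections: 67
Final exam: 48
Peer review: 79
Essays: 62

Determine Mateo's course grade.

C

Reflections (67) > Final exam (48), so Final exam counts as 67.
Weighted total:
  Presentations 87.5 × 0.22 = 19.25
  Reading responses 45 × 0.21 = 9.45
  Reflections 67 × 0.13 = 8.71
  Final exam 67 × 0.05 = 3.35
  Peer review 79 × 0.19 = 15.01
  Essays 62 × 0.2 = 12.4
Sum = 68.17
68.17 is ≥ 68 and < 78 → C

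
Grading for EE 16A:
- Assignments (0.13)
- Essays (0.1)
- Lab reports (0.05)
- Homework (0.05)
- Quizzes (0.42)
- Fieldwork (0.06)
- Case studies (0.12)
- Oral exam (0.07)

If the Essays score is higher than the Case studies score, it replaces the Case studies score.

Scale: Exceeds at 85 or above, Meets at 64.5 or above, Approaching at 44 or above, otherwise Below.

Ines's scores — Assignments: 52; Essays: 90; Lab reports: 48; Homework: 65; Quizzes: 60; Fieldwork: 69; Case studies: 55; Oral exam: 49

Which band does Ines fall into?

Essays (90) > Case studies (55), so Case studies counts as 90.
Weighted total:
  Assignments 52 × 0.13 = 6.76
  Essays 90 × 0.1 = 9
  Lab reports 48 × 0.05 = 2.4
  Homework 65 × 0.05 = 3.25
  Quizzes 60 × 0.42 = 25.2
  Fieldwork 69 × 0.06 = 4.14
  Case studies 90 × 0.12 = 10.8
  Oral exam 49 × 0.07 = 3.43
Sum = 64.98
64.98 is ≥ 64.5 and < 85 → Meets

Meets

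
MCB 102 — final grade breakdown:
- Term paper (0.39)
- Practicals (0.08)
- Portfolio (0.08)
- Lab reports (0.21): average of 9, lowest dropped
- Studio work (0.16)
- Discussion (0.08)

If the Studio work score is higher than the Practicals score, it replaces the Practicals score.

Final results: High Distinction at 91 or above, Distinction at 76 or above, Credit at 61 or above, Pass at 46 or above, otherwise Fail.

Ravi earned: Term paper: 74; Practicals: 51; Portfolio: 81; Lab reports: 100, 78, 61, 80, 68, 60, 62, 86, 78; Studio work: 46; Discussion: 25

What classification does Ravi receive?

Credit

Lab reports: drop 60 → average of remaining 8 = 613/8 = 76.625
Studio work (46) ≤ Practicals (51), so Practicals stays at 51.
Weighted total:
  Term paper 74 × 0.39 = 28.86
  Practicals 51 × 0.08 = 4.08
  Portfolio 81 × 0.08 = 6.48
  Lab reports 76.625 × 0.21 = 16.09125
  Studio work 46 × 0.16 = 7.36
  Discussion 25 × 0.08 = 2
Sum = 64.87125
64.87125 is ≥ 61 and < 76 → Credit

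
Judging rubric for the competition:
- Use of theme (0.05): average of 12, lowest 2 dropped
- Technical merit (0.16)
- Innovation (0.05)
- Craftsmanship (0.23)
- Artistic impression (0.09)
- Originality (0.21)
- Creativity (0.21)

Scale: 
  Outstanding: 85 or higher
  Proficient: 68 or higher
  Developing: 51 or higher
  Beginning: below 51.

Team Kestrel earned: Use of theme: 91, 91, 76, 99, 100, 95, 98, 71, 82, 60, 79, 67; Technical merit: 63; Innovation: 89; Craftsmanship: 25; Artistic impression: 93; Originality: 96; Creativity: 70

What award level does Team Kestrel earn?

Use of theme: drop 60, 67 → average of remaining 10 = 882/10 = 88.2
Weighted total:
  Use of theme 88.2 × 0.05 = 4.41
  Technical merit 63 × 0.16 = 10.08
  Innovation 89 × 0.05 = 4.45
  Craftsmanship 25 × 0.23 = 5.75
  Artistic impression 93 × 0.09 = 8.37
  Originality 96 × 0.21 = 20.16
  Creativity 70 × 0.21 = 14.7
Sum = 67.92
67.92 is ≥ 51 and < 68 → Developing

Developing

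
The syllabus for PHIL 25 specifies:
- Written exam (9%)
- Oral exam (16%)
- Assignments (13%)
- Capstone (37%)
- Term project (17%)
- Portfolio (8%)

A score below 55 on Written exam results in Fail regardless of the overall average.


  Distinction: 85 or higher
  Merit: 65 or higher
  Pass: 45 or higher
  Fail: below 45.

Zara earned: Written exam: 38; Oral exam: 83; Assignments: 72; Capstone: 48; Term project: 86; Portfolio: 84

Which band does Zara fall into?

Written exam score 38 < 55: minimum not met.
Weighted total:
  Written exam 38 × 0.09 = 3.42
  Oral exam 83 × 0.16 = 13.28
  Assignments 72 × 0.13 = 9.36
  Capstone 48 × 0.37 = 17.76
  Term project 86 × 0.17 = 14.62
  Portfolio 84 × 0.08 = 6.72
Sum = 65.16
Because the Written exam minimum was not met, the result is Fail.

Fail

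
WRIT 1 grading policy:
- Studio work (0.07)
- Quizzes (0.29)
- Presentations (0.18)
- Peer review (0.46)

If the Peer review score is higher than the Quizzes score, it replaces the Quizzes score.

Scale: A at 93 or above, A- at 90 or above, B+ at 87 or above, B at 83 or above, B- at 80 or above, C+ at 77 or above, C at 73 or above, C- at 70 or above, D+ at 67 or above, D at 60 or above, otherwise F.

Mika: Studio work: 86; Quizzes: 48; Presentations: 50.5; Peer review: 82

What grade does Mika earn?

C

Peer review (82) > Quizzes (48), so Quizzes counts as 82.
Weighted total:
  Studio work 86 × 0.07 = 6.02
  Quizzes 82 × 0.29 = 23.78
  Presentations 50.5 × 0.18 = 9.09
  Peer review 82 × 0.46 = 37.72
Sum = 76.61
76.61 is ≥ 73 and < 77 → C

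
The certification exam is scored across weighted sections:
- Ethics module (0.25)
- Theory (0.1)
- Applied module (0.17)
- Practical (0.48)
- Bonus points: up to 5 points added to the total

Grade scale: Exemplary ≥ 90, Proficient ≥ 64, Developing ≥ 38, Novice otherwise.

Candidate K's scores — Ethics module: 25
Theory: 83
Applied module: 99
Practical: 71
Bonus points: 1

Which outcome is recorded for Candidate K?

Proficient

Weighted total:
  Ethics module 25 × 0.25 = 6.25
  Theory 83 × 0.1 = 8.3
  Applied module 99 × 0.17 = 16.83
  Practical 71 × 0.48 = 34.08
Sum = 65.46
Bonus points: 65.46 + 1 = 66.46
66.46 is ≥ 64 and < 90 → Proficient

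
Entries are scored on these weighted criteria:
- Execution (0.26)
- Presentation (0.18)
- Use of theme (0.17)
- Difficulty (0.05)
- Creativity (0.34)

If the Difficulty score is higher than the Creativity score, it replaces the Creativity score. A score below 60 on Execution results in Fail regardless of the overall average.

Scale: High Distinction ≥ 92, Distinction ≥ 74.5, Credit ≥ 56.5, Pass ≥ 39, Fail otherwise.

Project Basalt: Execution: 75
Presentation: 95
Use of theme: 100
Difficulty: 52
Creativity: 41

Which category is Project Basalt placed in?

Credit

Difficulty (52) > Creativity (41), so Creativity counts as 52.
Execution score 75 ≥ 60: minimum met.
Weighted total:
  Execution 75 × 0.26 = 19.5
  Presentation 95 × 0.18 = 17.1
  Use of theme 100 × 0.17 = 17
  Difficulty 52 × 0.05 = 2.6
  Creativity 52 × 0.34 = 17.68
Sum = 73.88
73.88 is ≥ 56.5 and < 74.5 → Credit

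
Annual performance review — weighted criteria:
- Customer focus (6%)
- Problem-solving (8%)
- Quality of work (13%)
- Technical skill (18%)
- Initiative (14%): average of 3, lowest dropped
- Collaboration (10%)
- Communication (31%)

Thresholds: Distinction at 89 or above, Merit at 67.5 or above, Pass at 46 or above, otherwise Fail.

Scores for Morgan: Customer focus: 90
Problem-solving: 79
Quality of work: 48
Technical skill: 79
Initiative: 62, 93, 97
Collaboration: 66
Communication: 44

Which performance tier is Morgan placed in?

Pass

Initiative: drop 62 → average of remaining 2 = 190/2 = 95
Weighted total:
  Customer focus 90 × 0.06 = 5.4
  Problem-solving 79 × 0.08 = 6.32
  Quality of work 48 × 0.13 = 6.24
  Technical skill 79 × 0.18 = 14.22
  Initiative 95 × 0.14 = 13.3
  Collaboration 66 × 0.1 = 6.6
  Communication 44 × 0.31 = 13.64
Sum = 65.72
65.72 is ≥ 46 and < 67.5 → Pass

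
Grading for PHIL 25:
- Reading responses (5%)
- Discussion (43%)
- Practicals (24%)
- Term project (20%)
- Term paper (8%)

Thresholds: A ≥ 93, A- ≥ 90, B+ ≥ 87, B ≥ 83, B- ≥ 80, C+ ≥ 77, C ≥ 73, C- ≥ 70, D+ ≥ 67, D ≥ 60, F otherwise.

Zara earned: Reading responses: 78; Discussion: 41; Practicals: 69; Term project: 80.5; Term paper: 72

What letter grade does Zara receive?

Weighted total:
  Reading responses 78 × 0.05 = 3.9
  Discussion 41 × 0.43 = 17.63
  Practicals 69 × 0.24 = 16.56
  Term project 80.5 × 0.2 = 16.1
  Term paper 72 × 0.08 = 5.76
Sum = 59.95
59.95 < 60 → F

F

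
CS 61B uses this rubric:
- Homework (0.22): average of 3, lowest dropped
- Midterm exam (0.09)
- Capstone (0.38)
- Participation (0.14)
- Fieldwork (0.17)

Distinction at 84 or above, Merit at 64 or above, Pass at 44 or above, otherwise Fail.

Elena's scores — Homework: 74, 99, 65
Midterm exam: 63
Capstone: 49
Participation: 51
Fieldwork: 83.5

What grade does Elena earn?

Merit

Homework: drop 65 → average of remaining 2 = 173/2 = 86.5
Weighted total:
  Homework 86.5 × 0.22 = 19.03
  Midterm exam 63 × 0.09 = 5.67
  Capstone 49 × 0.38 = 18.62
  Participation 51 × 0.14 = 7.14
  Fieldwork 83.5 × 0.17 = 14.195
Sum = 64.655
64.655 is ≥ 64 and < 84 → Merit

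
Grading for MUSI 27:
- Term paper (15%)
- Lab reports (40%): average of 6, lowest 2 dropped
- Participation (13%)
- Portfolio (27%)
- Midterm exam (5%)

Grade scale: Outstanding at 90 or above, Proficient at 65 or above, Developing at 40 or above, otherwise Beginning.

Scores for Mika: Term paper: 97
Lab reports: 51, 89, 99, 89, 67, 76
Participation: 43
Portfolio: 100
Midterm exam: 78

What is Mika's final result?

Proficient

Lab reports: drop 51, 67 → average of remaining 4 = 353/4 = 88.25
Weighted total:
  Term paper 97 × 0.15 = 14.55
  Lab reports 88.25 × 0.4 = 35.3
  Participation 43 × 0.13 = 5.59
  Portfolio 100 × 0.27 = 27
  Midterm exam 78 × 0.05 = 3.9
Sum = 86.34
86.34 is ≥ 65 and < 90 → Proficient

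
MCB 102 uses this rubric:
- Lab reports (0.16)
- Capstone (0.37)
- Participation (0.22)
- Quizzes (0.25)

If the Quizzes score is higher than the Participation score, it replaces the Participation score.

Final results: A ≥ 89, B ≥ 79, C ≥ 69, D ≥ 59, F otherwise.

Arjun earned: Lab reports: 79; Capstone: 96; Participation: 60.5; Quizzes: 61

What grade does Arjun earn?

C

Quizzes (61) > Participation (60.5), so Participation counts as 61.
Weighted total:
  Lab reports 79 × 0.16 = 12.64
  Capstone 96 × 0.37 = 35.52
  Participation 61 × 0.22 = 13.42
  Quizzes 61 × 0.25 = 15.25
Sum = 76.83
76.83 is ≥ 69 and < 79 → C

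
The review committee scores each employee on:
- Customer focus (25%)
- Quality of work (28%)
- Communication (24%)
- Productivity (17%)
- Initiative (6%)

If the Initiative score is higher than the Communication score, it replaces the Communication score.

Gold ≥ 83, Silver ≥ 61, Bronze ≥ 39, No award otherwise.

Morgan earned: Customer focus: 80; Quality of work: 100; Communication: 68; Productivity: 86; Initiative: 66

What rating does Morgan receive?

Silver

Initiative (66) ≤ Communication (68), so Communication stays at 68.
Weighted total:
  Customer focus 80 × 0.25 = 20
  Quality of work 100 × 0.28 = 28
  Communication 68 × 0.24 = 16.32
  Productivity 86 × 0.17 = 14.62
  Initiative 66 × 0.06 = 3.96
Sum = 82.9
82.9 is ≥ 61 and < 83 → Silver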